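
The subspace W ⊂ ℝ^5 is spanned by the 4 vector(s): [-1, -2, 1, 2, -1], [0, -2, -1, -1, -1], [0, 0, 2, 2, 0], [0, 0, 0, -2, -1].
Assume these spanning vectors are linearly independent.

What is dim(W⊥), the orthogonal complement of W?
dim(W⊥) = 1

For any subspace W of ℝ^n, dim(W) + dim(W⊥) = n (the whole-space dimension).
Here the given 4 vectors are linearly independent, so dim(W) = 4.
Thus dim(W⊥) = n - dim(W) = 5 - 4 = 1.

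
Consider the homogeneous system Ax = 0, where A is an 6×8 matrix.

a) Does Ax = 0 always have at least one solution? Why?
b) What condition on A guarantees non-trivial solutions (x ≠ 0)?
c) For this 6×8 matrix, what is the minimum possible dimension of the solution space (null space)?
a) Yes, x = 0 is always a solution. b) When A has linearly dependent columns (rank < n). c) Minimum nullity = 2.

a) x = 0 satisfies A·0 = 0, so the zero vector is always a solution.
b) Non-trivial solutions exist iff the columns of A are linearly dependent, equivalently rank(A) < n (the number of columns).
c) By rank-nullity, rank(A) + nullity(A) = n = 8. Since A has only 6 rows, rank(A) ≤ 6, so nullity(A) ≥ 8 - 6 = 2.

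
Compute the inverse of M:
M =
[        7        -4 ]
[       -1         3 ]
det(M) = 17
M⁻¹ =
[     3/17      4/17 ]
[     1/17      7/17 ]

For a 2×2 matrix M = [[a, b], [c, d]] with det(M) ≠ 0, M⁻¹ = (1/det(M)) * [[d, -b], [-c, a]].
det(M) = (7)*(3) - (-4)*(-1) = 21 - 4 = 17.
M⁻¹ = (1/17) * [[3, 4], [1, 7]].
Dividing each entry by 17 and reducing:
M⁻¹ =
[     3/17      4/17 ]
[     1/17      7/17 ]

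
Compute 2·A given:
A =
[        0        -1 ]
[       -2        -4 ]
2A =
[        0        -2 ]
[       -4        -8 ]

Scalar multiplication is elementwise: (2A)[i][j] = 2 * A[i][j].
  (2A)[0][0] = 2 * (0) = 0
  (2A)[0][1] = 2 * (-1) = -2
  (2A)[1][0] = 2 * (-2) = -4
  (2A)[1][1] = 2 * (-4) = -8
2A =
[        0        -2 ]
[       -4        -8 ]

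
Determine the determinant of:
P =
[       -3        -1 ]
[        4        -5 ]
det(P) = 19

For a 2×2 matrix [[a, b], [c, d]], det = a*d - b*c.
det(P) = (-3)*(-5) - (-1)*(4) = 15 + 4 = 19.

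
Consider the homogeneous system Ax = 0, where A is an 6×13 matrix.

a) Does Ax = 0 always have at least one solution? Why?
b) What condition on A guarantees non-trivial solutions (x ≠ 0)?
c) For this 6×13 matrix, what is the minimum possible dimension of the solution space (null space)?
a) Yes, x = 0 is always a solution. b) When A has linearly dependent columns (rank < n). c) Minimum nullity = 7.

a) x = 0 satisfies A·0 = 0, so the zero vector is always a solution.
b) Non-trivial solutions exist iff the columns of A are linearly dependent, equivalently rank(A) < n (the number of columns).
c) By rank-nullity, rank(A) + nullity(A) = n = 13. Since A has only 6 rows, rank(A) ≤ 6, so nullity(A) ≥ 13 - 6 = 7.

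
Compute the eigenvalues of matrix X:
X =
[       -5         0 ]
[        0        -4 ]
λ = -5, -4

Solve det(X - λI) = 0. For a 2×2 matrix the characteristic equation is λ² - (trace)λ + det = 0.
trace(X) = a + d = -5 - 4 = -9.
det(X) = a*d - b*c = (-5)*(-4) - (0)*(0) = 20 - 0 = 20.
Characteristic equation: λ² - (-9)λ + (20) = 0.
Discriminant = (-9)² - 4*(20) = 81 - 80 = 1.
λ = (-9 ± √1) / 2 = (-9 ± 1) / 2 = -5, -4.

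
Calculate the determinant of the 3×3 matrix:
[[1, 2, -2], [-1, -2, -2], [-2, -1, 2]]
12

Expansion along first row:
det = 1·det([[-2,-2],[-1,2]]) - 2·det([[-1,-2],[-2,2]]) + -2·det([[-1,-2],[-2,-1]])
    = 1·(-2·2 - -2·-1) - 2·(-1·2 - -2·-2) + -2·(-1·-1 - -2·-2)
    = 1·-6 - 2·-6 + -2·-3
    = -6 + 12 + 6 = 12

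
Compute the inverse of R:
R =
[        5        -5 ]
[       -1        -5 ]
det(R) = -30
R⁻¹ =
[      1/6      -1/6 ]
[    -1/30      -1/6 ]

For a 2×2 matrix R = [[a, b], [c, d]] with det(R) ≠ 0, R⁻¹ = (1/det(R)) * [[d, -b], [-c, a]].
det(R) = (5)*(-5) - (-5)*(-1) = -25 - 5 = -30.
R⁻¹ = (1/-30) * [[-5, 5], [1, 5]].
Dividing each entry by -30 and reducing:
R⁻¹ =
[      1/6      -1/6 ]
[    -1/30      -1/6 ]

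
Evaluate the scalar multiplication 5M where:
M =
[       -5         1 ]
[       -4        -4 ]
5M =
[      -25         5 ]
[      -20       -20 ]

Scalar multiplication is elementwise: (5M)[i][j] = 5 * M[i][j].
  (5M)[0][0] = 5 * (-5) = -25
  (5M)[0][1] = 5 * (1) = 5
  (5M)[1][0] = 5 * (-4) = -20
  (5M)[1][1] = 5 * (-4) = -20
5M =
[      -25         5 ]
[      -20       -20 ]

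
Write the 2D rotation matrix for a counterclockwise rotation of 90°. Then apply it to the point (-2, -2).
R = [[0, -1], [1, 0]]; R·(-2, -2) = (2, -2)

Rotation matrix formula: R(θ) = [[cos θ, -sin θ], [sin θ, cos θ]]
For θ = 90°:
cos(90°) = 0
sin(90°) = 1
R = [[0, -1], [1, 0]]
Apply to (-2, -2): [0·-2 + (-1)·-2, 1·-2 + 0·-2] = (2, -2)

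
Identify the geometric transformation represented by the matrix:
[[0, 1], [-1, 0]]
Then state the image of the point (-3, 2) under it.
rotation by 90° clockwise (i.e., 270° counterclockwise); image of (-3, 2) is (2, 3)

This matches the form [[cos θ, -sin θ], [sin θ, cos θ]] of a rotation matrix; reading off cos θ and sin θ gives the angle.
The matrix [[0, 1], [-1, 0]] represents: rotation by 90° clockwise (i.e., 270° counterclockwise).
Applying it to (-3, 2): [0·-3 + 1·2, -1·-3 + 0·2] = (2, 3).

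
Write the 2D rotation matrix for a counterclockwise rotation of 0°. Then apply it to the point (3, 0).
R = [[1, 0], [0, 1]]; R·(3, 0) = (3, 0)

Rotation matrix formula: R(θ) = [[cos θ, -sin θ], [sin θ, cos θ]]
For θ = 0°:
cos(0°) = 1
sin(0°) = 0
R = [[1, 0], [0, 1]]
Apply to (3, 0): [1·3 + (0)·0, 0·3 + 1·0] = (3, 0)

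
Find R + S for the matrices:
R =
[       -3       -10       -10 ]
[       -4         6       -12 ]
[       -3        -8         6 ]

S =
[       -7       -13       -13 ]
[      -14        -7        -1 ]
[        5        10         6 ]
R + S =
[      -10       -23       -23 ]
[      -18        -1       -13 ]
[        2         2        12 ]

Matrix addition is elementwise: (R+S)[i][j] = R[i][j] + S[i][j].
  (R+S)[0][0] = (-3) + (-7) = -10
  (R+S)[0][1] = (-10) + (-13) = -23
  (R+S)[0][2] = (-10) + (-13) = -23
  (R+S)[1][0] = (-4) + (-14) = -18
  (R+S)[1][1] = (6) + (-7) = -1
  (R+S)[1][2] = (-12) + (-1) = -13
  (R+S)[2][0] = (-3) + (5) = 2
  (R+S)[2][1] = (-8) + (10) = 2
  (R+S)[2][2] = (6) + (6) = 12
R + S =
[      -10       -23       -23 ]
[      -18        -1       -13 ]
[        2         2        12 ]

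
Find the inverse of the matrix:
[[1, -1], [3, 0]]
[[0, 1/3], [-1, 1/3]]

For [[a,b],[c,d]], inverse = (1/det)·[[d,-b],[-c,a]]
det = 1·0 - -1·3 = 3
Inverse = (1/3)·[[0, 1], [-3, 1]]
        = [[0, 1/3], [-1, 1/3]]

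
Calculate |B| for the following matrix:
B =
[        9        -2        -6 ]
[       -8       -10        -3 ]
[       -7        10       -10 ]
det(B) = 2188

Expand along row 0 (cofactor expansion): det(B) = a*(e*i - f*h) - b*(d*i - f*g) + c*(d*h - e*g), where the 3×3 is [[a, b, c], [d, e, f], [g, h, i]].
Minor M_00 = (-10)*(-10) - (-3)*(10) = 100 + 30 = 130.
Minor M_01 = (-8)*(-10) - (-3)*(-7) = 80 - 21 = 59.
Minor M_02 = (-8)*(10) - (-10)*(-7) = -80 - 70 = -150.
det(B) = (9)*(130) - (-2)*(59) + (-6)*(-150) = 1170 + 118 + 900 = 2188.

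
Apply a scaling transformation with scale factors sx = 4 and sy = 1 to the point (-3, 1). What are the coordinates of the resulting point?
(-12, 1)

Scaling matrix:
[[4, 0], [0, 1]]
Result: (-3 × 4, 1 × 1) = (-12, 1)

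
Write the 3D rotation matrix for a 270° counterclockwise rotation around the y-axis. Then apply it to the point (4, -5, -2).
R = [[0, 0, -1], [0, 1, 0], [1, 0, 0]]; R·(4, -5, -2) = (2, -5, 4)

Rotation matrix for 270° around y-axis:
cos(270°) = 0, sin(270°) = -1
R = [[0, 0, -1], [0, 1, 0], [1, 0, 0]]
Apply to (4, -5, -2): R·[4, -5, -2]ᵀ = (2, -5, 4)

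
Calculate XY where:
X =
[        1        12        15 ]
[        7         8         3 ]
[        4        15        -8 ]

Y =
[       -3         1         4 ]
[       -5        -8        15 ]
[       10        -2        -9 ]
XY =
[       87      -125        49 ]
[      -31       -63       121 ]
[     -167      -100       313 ]

Matrix multiplication: (XY)[i][j] = sum over k of X[i][k] * Y[k][j].
  (XY)[0][0] = (1)*(-3) + (12)*(-5) + (15)*(10) = 87
  (XY)[0][1] = (1)*(1) + (12)*(-8) + (15)*(-2) = -125
  (XY)[0][2] = (1)*(4) + (12)*(15) + (15)*(-9) = 49
  (XY)[1][0] = (7)*(-3) + (8)*(-5) + (3)*(10) = -31
  (XY)[1][1] = (7)*(1) + (8)*(-8) + (3)*(-2) = -63
  (XY)[1][2] = (7)*(4) + (8)*(15) + (3)*(-9) = 121
  (XY)[2][0] = (4)*(-3) + (15)*(-5) + (-8)*(10) = -167
  (XY)[2][1] = (4)*(1) + (15)*(-8) + (-8)*(-2) = -100
  (XY)[2][2] = (4)*(4) + (15)*(15) + (-8)*(-9) = 313
XY =
[       87      -125        49 ]
[      -31       -63       121 ]
[     -167      -100       313 ]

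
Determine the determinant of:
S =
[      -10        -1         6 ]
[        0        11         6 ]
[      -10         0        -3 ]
det(S) = 1050

Expand along row 0 (cofactor expansion): det(S) = a*(e*i - f*h) - b*(d*i - f*g) + c*(d*h - e*g), where the 3×3 is [[a, b, c], [d, e, f], [g, h, i]].
Minor M_00 = (11)*(-3) - (6)*(0) = -33 - 0 = -33.
Minor M_01 = (0)*(-3) - (6)*(-10) = 0 + 60 = 60.
Minor M_02 = (0)*(0) - (11)*(-10) = 0 + 110 = 110.
det(S) = (-10)*(-33) - (-1)*(60) + (6)*(110) = 330 + 60 + 660 = 1050.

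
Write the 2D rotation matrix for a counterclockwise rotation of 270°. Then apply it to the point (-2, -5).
R = [[0, 1], [-1, 0]]; R·(-2, -5) = (-5, 2)

Rotation matrix formula: R(θ) = [[cos θ, -sin θ], [sin θ, cos θ]]
For θ = 270°:
cos(270°) = 0
sin(270°) = -1
R = [[0, 1], [-1, 0]]
Apply to (-2, -5): [0·-2 + (1)·-5, -1·-2 + 0·-5] = (-5, 2)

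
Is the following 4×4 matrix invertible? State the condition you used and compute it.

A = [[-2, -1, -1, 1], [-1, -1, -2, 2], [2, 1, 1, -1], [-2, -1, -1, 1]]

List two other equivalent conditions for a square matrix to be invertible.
No, not invertible; det(A) = 0 (two rows are equal, so the rows are linearly dependent). Equivalent conditions (failing for this A): rank(A) < 4; Ax = 0 has non-trivial solutions; 0 is an eigenvalue; the columns are linearly dependent.

To check invertibility, compute det(A).
In this matrix, row 0 and the last row are identical, so one row is a scalar multiple of another and the rows are linearly dependent.
A matrix with linearly dependent rows has det = 0 and is not invertible.
Equivalent failed conditions:
- rank(A) < 4.
- Ax = 0 has non-trivial solutions.
- 0 is an eigenvalue.
- The columns are linearly dependent.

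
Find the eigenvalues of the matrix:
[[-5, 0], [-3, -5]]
λ = -5 and λ = -5

Characteristic equation: det(A - λI) = 0
λ² - (trace)λ + (det) = 0
λ² - (-10)λ + (25) = 0
λ² + 10λ + 25 = 0
Solving: λ = -5, -5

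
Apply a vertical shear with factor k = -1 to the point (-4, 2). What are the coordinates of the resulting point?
(-4, 6)

Shear matrix for vertical shear with factor k = -1:
[[1, 0], [-1, 1]]
Result: (-4, 2) → (-4, 6)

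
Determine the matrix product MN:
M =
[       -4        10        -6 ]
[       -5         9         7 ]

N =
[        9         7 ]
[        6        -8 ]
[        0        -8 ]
MN =
[       24       -60 ]
[        9      -163 ]

Matrix multiplication: (MN)[i][j] = sum over k of M[i][k] * N[k][j].
  (MN)[0][0] = (-4)*(9) + (10)*(6) + (-6)*(0) = 24
  (MN)[0][1] = (-4)*(7) + (10)*(-8) + (-6)*(-8) = -60
  (MN)[1][0] = (-5)*(9) + (9)*(6) + (7)*(0) = 9
  (MN)[1][1] = (-5)*(7) + (9)*(-8) + (7)*(-8) = -163
MN =
[       24       -60 ]
[        9      -163 ]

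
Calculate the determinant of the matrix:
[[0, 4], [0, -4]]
0

For a 2×2 matrix [[a, b], [c, d]], det = ad - bc
det = (0)(-4) - (4)(0) = 0 - 0 = 0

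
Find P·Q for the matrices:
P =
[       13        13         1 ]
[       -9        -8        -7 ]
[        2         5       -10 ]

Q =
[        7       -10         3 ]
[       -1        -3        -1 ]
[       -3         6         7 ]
PQ =
[       75      -163        33 ]
[      -34        72       -68 ]
[       39       -95       -69 ]

Matrix multiplication: (PQ)[i][j] = sum over k of P[i][k] * Q[k][j].
  (PQ)[0][0] = (13)*(7) + (13)*(-1) + (1)*(-3) = 75
  (PQ)[0][1] = (13)*(-10) + (13)*(-3) + (1)*(6) = -163
  (PQ)[0][2] = (13)*(3) + (13)*(-1) + (1)*(7) = 33
  (PQ)[1][0] = (-9)*(7) + (-8)*(-1) + (-7)*(-3) = -34
  (PQ)[1][1] = (-9)*(-10) + (-8)*(-3) + (-7)*(6) = 72
  (PQ)[1][2] = (-9)*(3) + (-8)*(-1) + (-7)*(7) = -68
  (PQ)[2][0] = (2)*(7) + (5)*(-1) + (-10)*(-3) = 39
  (PQ)[2][1] = (2)*(-10) + (5)*(-3) + (-10)*(6) = -95
  (PQ)[2][2] = (2)*(3) + (5)*(-1) + (-10)*(7) = -69
PQ =
[       75      -163        33 ]
[      -34        72       -68 ]
[       39       -95       -69 ]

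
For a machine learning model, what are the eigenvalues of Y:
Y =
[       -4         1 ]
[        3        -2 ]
λ = -5, -1

Solve det(Y - λI) = 0. For a 2×2 matrix the characteristic equation is λ² - (trace)λ + det = 0.
trace(Y) = a + d = -4 - 2 = -6.
det(Y) = a*d - b*c = (-4)*(-2) - (1)*(3) = 8 - 3 = 5.
Characteristic equation: λ² - (-6)λ + (5) = 0.
Discriminant = (-6)² - 4*(5) = 36 - 20 = 16.
λ = (-6 ± √16) / 2 = (-6 ± 4) / 2 = -5, -1.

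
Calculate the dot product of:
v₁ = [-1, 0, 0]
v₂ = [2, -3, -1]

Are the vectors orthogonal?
-2, No

The dot product is the sum of products of corresponding components.
v₁·v₂ = (-1)*(2) + (0)*(-3) + (0)*(-1) = -2 + 0 + 0 = -2.
Two vectors are orthogonal iff their dot product is 0; here the dot product is -2, so the vectors are not orthogonal.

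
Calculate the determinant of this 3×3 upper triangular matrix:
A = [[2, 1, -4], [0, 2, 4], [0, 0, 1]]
4

The determinant of a triangular matrix is the product of its diagonal entries (the off-diagonal entries above the diagonal do not affect it).
det(A) = (2) * (2) * (1) = 4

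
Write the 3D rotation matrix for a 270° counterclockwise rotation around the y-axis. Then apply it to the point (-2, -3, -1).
R = [[0, 0, -1], [0, 1, 0], [1, 0, 0]]; R·(-2, -3, -1) = (1, -3, -2)

Rotation matrix for 270° around y-axis:
cos(270°) = 0, sin(270°) = -1
R = [[0, 0, -1], [0, 1, 0], [1, 0, 0]]
Apply to (-2, -3, -1): R·[-2, -3, -1]ᵀ = (1, -3, -2)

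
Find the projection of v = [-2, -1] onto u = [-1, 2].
[0, 0]

The projection of v onto u is proj_u(v) = ((v·u) / (u·u)) · u.
v·u = (-2)*(-1) + (-1)*(2) = 0.
u·u = (-1)*(-1) + (2)*(2) = 5.
coefficient = 0 / 5 = 0.
proj_u(v) = 0 · [-1, 2] = [0, 0].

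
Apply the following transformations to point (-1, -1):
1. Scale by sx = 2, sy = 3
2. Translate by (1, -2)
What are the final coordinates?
(-1, -5)

Step 1: Scale (-1, -1) by (sx, sy) = (2, 3) → (-2, -3)
Step 2: Translate by (1, -2) → (-1, -5)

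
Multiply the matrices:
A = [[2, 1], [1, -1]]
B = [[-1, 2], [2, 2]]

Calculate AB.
[[0, 6], [-3, 0]]

Each entry (i,j) of AB = sum over k of A[i][k]*B[k][j].
(AB)[0][0] = (2)*(-1) + (1)*(2) = 0
(AB)[0][1] = (2)*(2) + (1)*(2) = 6
(AB)[1][0] = (1)*(-1) + (-1)*(2) = -3
(AB)[1][1] = (1)*(2) + (-1)*(2) = 0
AB = [[0, 6], [-3, 0]]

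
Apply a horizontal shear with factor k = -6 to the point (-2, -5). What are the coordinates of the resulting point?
(28, -5)

Shear matrix for horizontal shear with factor k = -6:
[[1, -6], [0, 1]]
Result: (-2, -5) → (28, -5)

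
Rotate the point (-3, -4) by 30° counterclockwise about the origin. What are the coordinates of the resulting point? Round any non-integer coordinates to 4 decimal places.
(-0.5981, -4.9641)

Rotation matrix R(θ) = [[cos θ, -sin θ], [sin θ, cos θ]]; for θ = 30°:
R = [[√3/2, -1/2], [1/2, √3/2]]
Result: R × [-3, -4]ᵀ = [√3/2·-3 + (-1/2)·-4, 1/2·-3 + (√3/2)·-4]ᵀ = (-0.5981, -4.9641)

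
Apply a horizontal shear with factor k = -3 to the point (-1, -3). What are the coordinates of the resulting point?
(8, -3)

Shear matrix for horizontal shear with factor k = -3:
[[1, -3], [0, 1]]
Result: (-1, -3) → (8, -3)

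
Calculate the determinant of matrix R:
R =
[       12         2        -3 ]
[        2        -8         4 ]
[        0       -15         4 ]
det(R) = 410

Expand along row 0 (cofactor expansion): det(R) = a*(e*i - f*h) - b*(d*i - f*g) + c*(d*h - e*g), where the 3×3 is [[a, b, c], [d, e, f], [g, h, i]].
Minor M_00 = (-8)*(4) - (4)*(-15) = -32 + 60 = 28.
Minor M_01 = (2)*(4) - (4)*(0) = 8 - 0 = 8.
Minor M_02 = (2)*(-15) - (-8)*(0) = -30 - 0 = -30.
det(R) = (12)*(28) - (2)*(8) + (-3)*(-30) = 336 - 16 + 90 = 410.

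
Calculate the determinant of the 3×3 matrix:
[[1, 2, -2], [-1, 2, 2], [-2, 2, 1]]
-12

Expansion along first row:
det = 1·det([[2,2],[2,1]]) - 2·det([[-1,2],[-2,1]]) + -2·det([[-1,2],[-2,2]])
    = 1·(2·1 - 2·2) - 2·(-1·1 - 2·-2) + -2·(-1·2 - 2·-2)
    = 1·-2 - 2·3 + -2·2
    = -2 + -6 + -4 = -12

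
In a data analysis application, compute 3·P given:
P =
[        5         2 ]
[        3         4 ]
3P =
[       15         6 ]
[        9        12 ]

Scalar multiplication is elementwise: (3P)[i][j] = 3 * P[i][j].
  (3P)[0][0] = 3 * (5) = 15
  (3P)[0][1] = 3 * (2) = 6
  (3P)[1][0] = 3 * (3) = 9
  (3P)[1][1] = 3 * (4) = 12
3P =
[       15         6 ]
[        9        12 ]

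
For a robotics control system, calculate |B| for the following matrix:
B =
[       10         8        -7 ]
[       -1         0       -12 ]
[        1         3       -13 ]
det(B) = 181

Expand along row 0 (cofactor expansion): det(B) = a*(e*i - f*h) - b*(d*i - f*g) + c*(d*h - e*g), where the 3×3 is [[a, b, c], [d, e, f], [g, h, i]].
Minor M_00 = (0)*(-13) - (-12)*(3) = 0 + 36 = 36.
Minor M_01 = (-1)*(-13) - (-12)*(1) = 13 + 12 = 25.
Minor M_02 = (-1)*(3) - (0)*(1) = -3 - 0 = -3.
det(B) = (10)*(36) - (8)*(25) + (-7)*(-3) = 360 - 200 + 21 = 181.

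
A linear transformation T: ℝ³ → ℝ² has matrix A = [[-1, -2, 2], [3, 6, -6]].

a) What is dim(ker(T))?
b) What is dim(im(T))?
dim(ker) = 2, dim(im) = 1

Observe that row 2 = -3 × row 1 (so the rows are linearly dependent).
Thus rank(A) = 1 (only one linearly independent row).
dim(im(T)) = rank(A) = 1.
By the rank-nullity theorem applied to T: ℝ³ → ℝ², rank(A) + nullity(A) = 3 (the domain dimension), so dim(ker(T)) = 3 - 1 = 2.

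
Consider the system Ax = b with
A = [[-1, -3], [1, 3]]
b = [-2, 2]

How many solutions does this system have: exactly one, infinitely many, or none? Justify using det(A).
Infinitely many solutions

det(A) = (-1)*(3) - (-3)*(1) = 0, so A is singular (column 2 is 3 times column 1).
b = [-2, 2] = 2 * column 1 of A, so b lies in the column space of A.
A singular matrix whose right-hand side is in its column space gives a 1-parameter family of solutions — infinitely many.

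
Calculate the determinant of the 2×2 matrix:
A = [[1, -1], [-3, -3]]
-6

For A = [[a, b], [c, d]], det(A) = a*d - b*c.
det(A) = (1)*(-3) - (-1)*(-3) = -3 - 3 = -6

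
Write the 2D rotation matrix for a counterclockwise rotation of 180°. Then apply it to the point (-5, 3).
R = [[-1, 0], [0, -1]]; R·(-5, 3) = (5, -3)

Rotation matrix formula: R(θ) = [[cos θ, -sin θ], [sin θ, cos θ]]
For θ = 180°:
cos(180°) = -1
sin(180°) = 0
R = [[-1, 0], [0, -1]]
Apply to (-5, 3): [-1·-5 + (0)·3, 0·-5 + -1·3] = (5, -3)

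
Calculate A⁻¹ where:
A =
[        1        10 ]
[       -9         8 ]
det(A) = 98
A⁻¹ =
[     4/49     -5/49 ]
[     9/98      1/98 ]

For a 2×2 matrix A = [[a, b], [c, d]] with det(A) ≠ 0, A⁻¹ = (1/det(A)) * [[d, -b], [-c, a]].
det(A) = (1)*(8) - (10)*(-9) = 8 + 90 = 98.
A⁻¹ = (1/98) * [[8, -10], [9, 1]].
Dividing each entry by 98 and reducing:
A⁻¹ =
[     4/49     -5/49 ]
[     9/98      1/98 ]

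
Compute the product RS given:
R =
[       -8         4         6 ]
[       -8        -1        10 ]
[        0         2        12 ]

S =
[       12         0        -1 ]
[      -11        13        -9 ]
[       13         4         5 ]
RS =
[      -62        76         2 ]
[       45        27        67 ]
[      134        74        42 ]

Matrix multiplication: (RS)[i][j] = sum over k of R[i][k] * S[k][j].
  (RS)[0][0] = (-8)*(12) + (4)*(-11) + (6)*(13) = -62
  (RS)[0][1] = (-8)*(0) + (4)*(13) + (6)*(4) = 76
  (RS)[0][2] = (-8)*(-1) + (4)*(-9) + (6)*(5) = 2
  (RS)[1][0] = (-8)*(12) + (-1)*(-11) + (10)*(13) = 45
  (RS)[1][1] = (-8)*(0) + (-1)*(13) + (10)*(4) = 27
  (RS)[1][2] = (-8)*(-1) + (-1)*(-9) + (10)*(5) = 67
  (RS)[2][0] = (0)*(12) + (2)*(-11) + (12)*(13) = 134
  (RS)[2][1] = (0)*(0) + (2)*(13) + (12)*(4) = 74
  (RS)[2][2] = (0)*(-1) + (2)*(-9) + (12)*(5) = 42
RS =
[      -62        76         2 ]
[       45        27        67 ]
[      134        74        42 ]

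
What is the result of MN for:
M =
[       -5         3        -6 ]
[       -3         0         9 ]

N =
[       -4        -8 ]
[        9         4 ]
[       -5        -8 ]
MN =
[       77       100 ]
[      -33       -48 ]

Matrix multiplication: (MN)[i][j] = sum over k of M[i][k] * N[k][j].
  (MN)[0][0] = (-5)*(-4) + (3)*(9) + (-6)*(-5) = 77
  (MN)[0][1] = (-5)*(-8) + (3)*(4) + (-6)*(-8) = 100
  (MN)[1][0] = (-3)*(-4) + (0)*(9) + (9)*(-5) = -33
  (MN)[1][1] = (-3)*(-8) + (0)*(4) + (9)*(-8) = -48
MN =
[       77       100 ]
[      -33       -48 ]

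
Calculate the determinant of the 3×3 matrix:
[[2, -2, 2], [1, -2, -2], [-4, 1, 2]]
-30

Expansion along first row:
det = 2·det([[-2,-2],[1,2]]) - -2·det([[1,-2],[-4,2]]) + 2·det([[1,-2],[-4,1]])
    = 2·(-2·2 - -2·1) - -2·(1·2 - -2·-4) + 2·(1·1 - -2·-4)
    = 2·-2 - -2·-6 + 2·-7
    = -4 + -12 + -14 = -30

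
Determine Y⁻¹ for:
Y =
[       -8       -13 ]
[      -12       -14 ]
det(Y) = -44
Y⁻¹ =
[     7/22    -13/44 ]
[    -3/11      2/11 ]

For a 2×2 matrix Y = [[a, b], [c, d]] with det(Y) ≠ 0, Y⁻¹ = (1/det(Y)) * [[d, -b], [-c, a]].
det(Y) = (-8)*(-14) - (-13)*(-12) = 112 - 156 = -44.
Y⁻¹ = (1/-44) * [[-14, 13], [12, -8]].
Dividing each entry by -44 and reducing:
Y⁻¹ =
[     7/22    -13/44 ]
[    -3/11      2/11 ]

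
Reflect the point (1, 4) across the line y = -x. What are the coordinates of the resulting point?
(-4, -1)

Reflection across line y = -x: (1, 4) → (-4, -1)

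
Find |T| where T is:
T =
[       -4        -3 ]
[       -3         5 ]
det(T) = -29

For a 2×2 matrix [[a, b], [c, d]], det = a*d - b*c.
det(T) = (-4)*(5) - (-3)*(-3) = -20 - 9 = -29.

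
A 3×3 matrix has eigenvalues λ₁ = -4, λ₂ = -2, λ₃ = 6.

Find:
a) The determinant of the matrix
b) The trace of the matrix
det = 48, trace = 0

Two standard eigenvalue identities:
- det(A) equals the product of the eigenvalues (counted with multiplicity).
- trace(A) equals the sum of the eigenvalues.
det(A) = (-4)*(-2)*(6) = 48.
trace(A) = -4 - 2 + 6 = 0.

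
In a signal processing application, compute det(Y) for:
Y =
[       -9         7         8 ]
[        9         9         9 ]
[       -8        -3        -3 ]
det(Y) = 45

Expand along row 0 (cofactor expansion): det(Y) = a*(e*i - f*h) - b*(d*i - f*g) + c*(d*h - e*g), where the 3×3 is [[a, b, c], [d, e, f], [g, h, i]].
Minor M_00 = (9)*(-3) - (9)*(-3) = -27 + 27 = 0.
Minor M_01 = (9)*(-3) - (9)*(-8) = -27 + 72 = 45.
Minor M_02 = (9)*(-3) - (9)*(-8) = -27 + 72 = 45.
det(Y) = (-9)*(0) - (7)*(45) + (8)*(45) = 0 - 315 + 360 = 45.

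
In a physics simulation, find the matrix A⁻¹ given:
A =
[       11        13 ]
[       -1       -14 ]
det(A) = -141
A⁻¹ =
[   14/141    13/141 ]
[   -1/141   -11/141 ]

For a 2×2 matrix A = [[a, b], [c, d]] with det(A) ≠ 0, A⁻¹ = (1/det(A)) * [[d, -b], [-c, a]].
det(A) = (11)*(-14) - (13)*(-1) = -154 + 13 = -141.
A⁻¹ = (1/-141) * [[-14, -13], [1, 11]].
Dividing each entry by -141 and reducing:
A⁻¹ =
[   14/141    13/141 ]
[   -1/141   -11/141 ]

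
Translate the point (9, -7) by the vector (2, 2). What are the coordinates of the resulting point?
(11, -5)

Translation by (2, 2):
x' = 9 + 2 = 11
y' = -7 + 2 = -5
Homogeneous matrix: [[1, 0, 2], [0, 1, 2], [0, 0, 1]]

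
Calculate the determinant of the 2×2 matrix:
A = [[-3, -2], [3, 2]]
0

For A = [[a, b], [c, d]], det(A) = a*d - b*c.
det(A) = (-3)*(2) - (-2)*(3) = -6 - -6 = 0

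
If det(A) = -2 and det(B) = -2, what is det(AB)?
4

Use the multiplicative property of determinants: det(AB) = det(A)*det(B).
det(AB) = (-2)*(-2) = 4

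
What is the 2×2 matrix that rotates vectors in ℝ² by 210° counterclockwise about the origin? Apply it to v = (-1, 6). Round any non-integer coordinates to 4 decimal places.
R = [[-√3/2, 1/2], [-1/2, -√3/2]]; R·v = (3.8660, -4.6962)

A counterclockwise rotation by angle θ in ℝ² has matrix R(θ) = [[cos θ, -sin θ], [sin θ, cos θ]].
For θ = 210°: cos θ = -√3/2, sin θ = -1/2.
R(210°) = [[-√3/2, 1/2], [-1/2, -√3/2]].
R·v = [-√3/2·-1 + (1/2)·6, -1/2·-1 + -√3/2·6] = (3.8660, -4.6962).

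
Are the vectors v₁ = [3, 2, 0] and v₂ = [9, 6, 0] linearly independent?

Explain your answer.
No, linearly dependent (v₂ = 3·v₁)

Check whether there is a scalar k with v₂ = k·v₁.
Comparing components, k = 3 satisfies 3·[3, 2, 0] = [9, 6, 0].
Since v₂ is a scalar multiple of v₁, the two vectors are linearly dependent.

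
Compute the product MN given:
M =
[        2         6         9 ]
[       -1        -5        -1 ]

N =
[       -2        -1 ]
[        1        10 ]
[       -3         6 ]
MN =
[      -25       112 ]
[        0       -55 ]

Matrix multiplication: (MN)[i][j] = sum over k of M[i][k] * N[k][j].
  (MN)[0][0] = (2)*(-2) + (6)*(1) + (9)*(-3) = -25
  (MN)[0][1] = (2)*(-1) + (6)*(10) + (9)*(6) = 112
  (MN)[1][0] = (-1)*(-2) + (-5)*(1) + (-1)*(-3) = 0
  (MN)[1][1] = (-1)*(-1) + (-5)*(10) + (-1)*(6) = -55
MN =
[      -25       112 ]
[        0       -55 ]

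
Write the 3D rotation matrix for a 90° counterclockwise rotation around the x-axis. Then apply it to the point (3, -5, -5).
R = [[1, 0, 0], [0, 0, -1], [0, 1, 0]]; R·(3, -5, -5) = (3, 5, -5)

Rotation matrix for 90° around x-axis:
cos(90°) = 0, sin(90°) = 1
R = [[1, 0, 0], [0, 0, -1], [0, 1, 0]]
Apply to (3, -5, -5): R·[3, -5, -5]ᵀ = (3, 5, -5)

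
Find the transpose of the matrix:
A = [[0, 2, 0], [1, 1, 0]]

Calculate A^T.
[[0, 1], [2, 1], [0, 0]]

The transpose sends entry (i,j) to (j,i); rows become columns.
Row 0 of A: [0, 2, 0] -> column 0 of A^T.
Row 1 of A: [1, 1, 0] -> column 1 of A^T.
A^T = [[0, 1], [2, 1], [0, 0]]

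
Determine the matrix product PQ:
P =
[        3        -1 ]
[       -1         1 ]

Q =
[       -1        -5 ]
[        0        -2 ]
PQ =
[       -3       -13 ]
[        1         3 ]

Matrix multiplication: (PQ)[i][j] = sum over k of P[i][k] * Q[k][j].
  (PQ)[0][0] = (3)*(-1) + (-1)*(0) = -3
  (PQ)[0][1] = (3)*(-5) + (-1)*(-2) = -13
  (PQ)[1][0] = (-1)*(-1) + (1)*(0) = 1
  (PQ)[1][1] = (-1)*(-5) + (1)*(-2) = 3
PQ =
[       -3       -13 ]
[        1         3 ]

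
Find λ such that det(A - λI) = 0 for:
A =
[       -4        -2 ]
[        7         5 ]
λ = -2, 3

Solve det(A - λI) = 0. For a 2×2 matrix the characteristic equation is λ² - (trace)λ + det = 0.
trace(A) = a + d = -4 + 5 = 1.
det(A) = a*d - b*c = (-4)*(5) - (-2)*(7) = -20 + 14 = -6.
Characteristic equation: λ² - (1)λ + (-6) = 0.
Discriminant = (1)² - 4*(-6) = 1 + 24 = 25.
λ = (1 ± √25) / 2 = (1 ± 5) / 2 = -2, 3.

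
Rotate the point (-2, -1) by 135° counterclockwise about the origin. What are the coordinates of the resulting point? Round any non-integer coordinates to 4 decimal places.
(2.1213, -0.7071)

Rotation matrix R(θ) = [[cos θ, -sin θ], [sin θ, cos θ]]; for θ = 135°:
R = [[-√2/2, -√2/2], [√2/2, -√2/2]]
Result: R × [-2, -1]ᵀ = [-√2/2·-2 + (-√2/2)·-1, √2/2·-2 + (-√2/2)·-1]ᵀ = (2.1213, -0.7071)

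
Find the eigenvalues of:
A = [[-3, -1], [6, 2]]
λ = -1, 0

Solve det(A - λI) = 0. For a 2×2 matrix this is λ² - (trace)λ + det = 0.
trace(A) = -3 + 2 = -1.
det(A) = (-3)*(2) - (-1)*(6) = -6 + 6 = 0.
Characteristic equation: λ² - (-1)λ + (0) = 0.
Discriminant: (-1)² - 4*(0) = 1 - 0 = 1.
Roots: λ = (-1 ± √1) / 2 = -1, 0.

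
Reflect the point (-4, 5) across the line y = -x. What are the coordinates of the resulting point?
(-5, 4)

Reflection across line y = -x: (-4, 5) → (-5, 4)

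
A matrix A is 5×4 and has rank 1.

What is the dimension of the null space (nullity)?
3

The rank-nullity theorem for an m×n matrix states:
rank(A) + nullity(A) = n (the number of columns).
Here n = 4 and rank(A) = 1, so nullity(A) = 4 - 1 = 3.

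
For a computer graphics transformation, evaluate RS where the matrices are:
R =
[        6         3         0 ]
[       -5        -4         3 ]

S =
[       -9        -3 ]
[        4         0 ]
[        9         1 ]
RS =
[      -42       -18 ]
[       56        18 ]

Matrix multiplication: (RS)[i][j] = sum over k of R[i][k] * S[k][j].
  (RS)[0][0] = (6)*(-9) + (3)*(4) + (0)*(9) = -42
  (RS)[0][1] = (6)*(-3) + (3)*(0) + (0)*(1) = -18
  (RS)[1][0] = (-5)*(-9) + (-4)*(4) + (3)*(9) = 56
  (RS)[1][1] = (-5)*(-3) + (-4)*(0) + (3)*(1) = 18
RS =
[      -42       -18 ]
[       56        18 ]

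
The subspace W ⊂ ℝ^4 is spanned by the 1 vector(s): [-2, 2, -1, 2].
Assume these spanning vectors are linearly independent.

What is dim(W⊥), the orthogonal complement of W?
dim(W⊥) = 3

For any subspace W of ℝ^n, dim(W) + dim(W⊥) = n (the whole-space dimension).
Here the given 1 vectors are linearly independent, so dim(W) = 1.
Thus dim(W⊥) = n - dim(W) = 4 - 1 = 3.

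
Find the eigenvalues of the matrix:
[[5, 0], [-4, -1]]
λ = -1 and λ = 5

Characteristic equation: det(A - λI) = 0
λ² - (trace)λ + (det) = 0
λ² - (4)λ + (-5) = 0
λ² - 4λ - 5 = 0
Solving: λ = -1, 5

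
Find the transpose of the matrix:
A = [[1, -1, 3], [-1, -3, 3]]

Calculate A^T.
[[1, -1], [-1, -3], [3, 3]]

The transpose sends entry (i,j) to (j,i); rows become columns.
Row 0 of A: [1, -1, 3] -> column 0 of A^T.
Row 1 of A: [-1, -3, 3] -> column 1 of A^T.
A^T = [[1, -1], [-1, -3], [3, 3]]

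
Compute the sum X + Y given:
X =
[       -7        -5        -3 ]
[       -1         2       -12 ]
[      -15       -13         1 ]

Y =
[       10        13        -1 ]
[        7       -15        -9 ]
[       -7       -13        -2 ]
X + Y =
[        3         8        -4 ]
[        6       -13       -21 ]
[      -22       -26        -1 ]

Matrix addition is elementwise: (X+Y)[i][j] = X[i][j] + Y[i][j].
  (X+Y)[0][0] = (-7) + (10) = 3
  (X+Y)[0][1] = (-5) + (13) = 8
  (X+Y)[0][2] = (-3) + (-1) = -4
  (X+Y)[1][0] = (-1) + (7) = 6
  (X+Y)[1][1] = (2) + (-15) = -13
  (X+Y)[1][2] = (-12) + (-9) = -21
  (X+Y)[2][0] = (-15) + (-7) = -22
  (X+Y)[2][1] = (-13) + (-13) = -26
  (X+Y)[2][2] = (1) + (-2) = -1
X + Y =
[        3         8        -4 ]
[        6       -13       -21 ]
[      -22       -26        -1 ]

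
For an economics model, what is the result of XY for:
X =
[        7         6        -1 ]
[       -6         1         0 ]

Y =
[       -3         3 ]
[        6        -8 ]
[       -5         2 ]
XY =
[       20       -29 ]
[       24       -26 ]

Matrix multiplication: (XY)[i][j] = sum over k of X[i][k] * Y[k][j].
  (XY)[0][0] = (7)*(-3) + (6)*(6) + (-1)*(-5) = 20
  (XY)[0][1] = (7)*(3) + (6)*(-8) + (-1)*(2) = -29
  (XY)[1][0] = (-6)*(-3) + (1)*(6) + (0)*(-5) = 24
  (XY)[1][1] = (-6)*(3) + (1)*(-8) + (0)*(2) = -26
XY =
[       20       -29 ]
[       24       -26 ]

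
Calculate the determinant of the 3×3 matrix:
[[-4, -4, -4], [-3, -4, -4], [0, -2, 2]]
16

Expansion along first row:
det = -4·det([[-4,-4],[-2,2]]) - -4·det([[-3,-4],[0,2]]) + -4·det([[-3,-4],[0,-2]])
    = -4·(-4·2 - -4·-2) - -4·(-3·2 - -4·0) + -4·(-3·-2 - -4·0)
    = -4·-16 - -4·-6 + -4·6
    = 64 + -24 + -24 = 16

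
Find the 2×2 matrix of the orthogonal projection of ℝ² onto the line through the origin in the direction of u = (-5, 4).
[[25/41, -20/41], [-20/41, 16/41]]

The orthogonal projection onto the line spanned by a nonzero vector u = (a, b) has matrix P = (u uᵀ) / (uᵀ u) = (1/(a² + b²)) · [[a², ab], [ab, b²]].
Here u = (-5, 4), so a² + b² = 25 + 16 = 41.
P = (1/41) · [[25, -20], [-20, 16]] = [[25/41, -20/41], [-20/41, 16/41]].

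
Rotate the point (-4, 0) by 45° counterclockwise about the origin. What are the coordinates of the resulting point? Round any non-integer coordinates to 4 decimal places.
(-2.8284, -2.8284)

Rotation matrix R(θ) = [[cos θ, -sin θ], [sin θ, cos θ]]; for θ = 45°:
R = [[√2/2, -√2/2], [√2/2, √2/2]]
Result: R × [-4, 0]ᵀ = [√2/2·-4 + (-√2/2)·0, √2/2·-4 + (√2/2)·0]ᵀ = (-2.8284, -2.8284)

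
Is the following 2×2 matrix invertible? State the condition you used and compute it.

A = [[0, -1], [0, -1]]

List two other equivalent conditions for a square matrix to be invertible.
No, not invertible; det(A) = 0 (two rows are equal, so the rows are linearly dependent). Equivalent conditions (failing for this A): rank(A) < 2; Ax = 0 has non-trivial solutions; 0 is an eigenvalue; the columns are linearly dependent.

To check invertibility, compute det(A).
In this matrix, row 0 and the last row are identical, so one row is a scalar multiple of another and the rows are linearly dependent.
A matrix with linearly dependent rows has det = 0 and is not invertible.
Equivalent failed conditions:
- rank(A) < 2.
- Ax = 0 has non-trivial solutions.
- 0 is an eigenvalue.
- The columns are linearly dependent.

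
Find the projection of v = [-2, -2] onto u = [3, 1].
[-12/5, -4/5]

The projection of v onto u is proj_u(v) = ((v·u) / (u·u)) · u.
v·u = (-2)*(3) + (-2)*(1) = -8.
u·u = (3)*(3) + (1)*(1) = 10.
coefficient = -8 / 10 = -4/5.
proj_u(v) = -4/5 · [3, 1] = [-12/5, -4/5].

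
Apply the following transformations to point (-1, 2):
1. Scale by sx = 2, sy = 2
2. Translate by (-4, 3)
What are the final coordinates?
(-6, 7)

Step 1: Scale (-1, 2) by (sx, sy) = (2, 2) → (-2, 4)
Step 2: Translate by (-4, 3) → (-6, 7)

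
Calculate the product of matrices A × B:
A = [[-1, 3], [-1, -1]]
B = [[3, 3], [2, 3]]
[[3, 6], [-5, -6]]

Matrix multiplication:
C[0][0] = -1×3 + 3×2 = 3
C[0][1] = -1×3 + 3×3 = 6
C[1][0] = -1×3 + -1×2 = -5
C[1][1] = -1×3 + -1×3 = -6
Result: [[3, 6], [-5, -6]]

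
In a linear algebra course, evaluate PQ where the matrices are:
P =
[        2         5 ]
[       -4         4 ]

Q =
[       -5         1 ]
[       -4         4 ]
PQ =
[      -30        22 ]
[        4        12 ]

Matrix multiplication: (PQ)[i][j] = sum over k of P[i][k] * Q[k][j].
  (PQ)[0][0] = (2)*(-5) + (5)*(-4) = -30
  (PQ)[0][1] = (2)*(1) + (5)*(4) = 22
  (PQ)[1][0] = (-4)*(-5) + (4)*(-4) = 4
  (PQ)[1][1] = (-4)*(1) + (4)*(4) = 12
PQ =
[      -30        22 ]
[        4        12 ]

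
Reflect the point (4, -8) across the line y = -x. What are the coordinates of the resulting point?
(8, -4)

Reflection across line y = -x: (4, -8) → (8, -4)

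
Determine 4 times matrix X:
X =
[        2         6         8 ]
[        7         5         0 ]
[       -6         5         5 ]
4X =
[        8        24        32 ]
[       28        20         0 ]
[      -24        20        20 ]

Scalar multiplication is elementwise: (4X)[i][j] = 4 * X[i][j].
  (4X)[0][0] = 4 * (2) = 8
  (4X)[0][1] = 4 * (6) = 24
  (4X)[0][2] = 4 * (8) = 32
  (4X)[1][0] = 4 * (7) = 28
  (4X)[1][1] = 4 * (5) = 20
  (4X)[1][2] = 4 * (0) = 0
  (4X)[2][0] = 4 * (-6) = -24
  (4X)[2][1] = 4 * (5) = 20
  (4X)[2][2] = 4 * (5) = 20
4X =
[        8        24        32 ]
[       28        20         0 ]
[      -24        20        20 ]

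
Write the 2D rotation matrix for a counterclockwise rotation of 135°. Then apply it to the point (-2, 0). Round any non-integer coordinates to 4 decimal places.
R = [[-√2/2, -√2/2], [√2/2, -√2/2]]; R·(-2, 0) = (1.4142, -1.4142)

Rotation matrix formula: R(θ) = [[cos θ, -sin θ], [sin θ, cos θ]]
For θ = 135°:
cos(135°) = -√2/2
sin(135°) = √2/2
R = [[-√2/2, -√2/2], [√2/2, -√2/2]]
Apply to (-2, 0): [-√2/2·-2 + (-√2/2)·0, √2/2·-2 + -√2/2·0] = (1.4142, -1.4142)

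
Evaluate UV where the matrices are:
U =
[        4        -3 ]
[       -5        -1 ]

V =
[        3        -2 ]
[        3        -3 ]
UV =
[        3         1 ]
[      -18        13 ]

Matrix multiplication: (UV)[i][j] = sum over k of U[i][k] * V[k][j].
  (UV)[0][0] = (4)*(3) + (-3)*(3) = 3
  (UV)[0][1] = (4)*(-2) + (-3)*(-3) = 1
  (UV)[1][0] = (-5)*(3) + (-1)*(3) = -18
  (UV)[1][1] = (-5)*(-2) + (-1)*(-3) = 13
UV =
[        3         1 ]
[      -18        13 ]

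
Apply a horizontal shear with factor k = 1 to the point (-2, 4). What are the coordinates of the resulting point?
(2, 4)

Shear matrix for horizontal shear with factor k = 1:
[[1, 1], [0, 1]]
Result: (-2, 4) → (2, 4)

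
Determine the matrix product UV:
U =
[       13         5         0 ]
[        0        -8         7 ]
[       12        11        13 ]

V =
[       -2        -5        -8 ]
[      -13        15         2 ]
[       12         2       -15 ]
UV =
[      -91        10       -94 ]
[      188      -106      -121 ]
[      -11       131      -269 ]

Matrix multiplication: (UV)[i][j] = sum over k of U[i][k] * V[k][j].
  (UV)[0][0] = (13)*(-2) + (5)*(-13) + (0)*(12) = -91
  (UV)[0][1] = (13)*(-5) + (5)*(15) + (0)*(2) = 10
  (UV)[0][2] = (13)*(-8) + (5)*(2) + (0)*(-15) = -94
  (UV)[1][0] = (0)*(-2) + (-8)*(-13) + (7)*(12) = 188
  (UV)[1][1] = (0)*(-5) + (-8)*(15) + (7)*(2) = -106
  (UV)[1][2] = (0)*(-8) + (-8)*(2) + (7)*(-15) = -121
  (UV)[2][0] = (12)*(-2) + (11)*(-13) + (13)*(12) = -11
  (UV)[2][1] = (12)*(-5) + (11)*(15) + (13)*(2) = 131
  (UV)[2][2] = (12)*(-8) + (11)*(2) + (13)*(-15) = -269
UV =
[      -91        10       -94 ]
[      188      -106      -121 ]
[      -11       131      -269 ]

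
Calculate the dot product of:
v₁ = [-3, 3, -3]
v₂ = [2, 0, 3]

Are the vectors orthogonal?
-15, No

The dot product is the sum of products of corresponding components.
v₁·v₂ = (-3)*(2) + (3)*(0) + (-3)*(3) = -6 + 0 - 9 = -15.
Two vectors are orthogonal iff their dot product is 0; here the dot product is -15, so the vectors are not orthogonal.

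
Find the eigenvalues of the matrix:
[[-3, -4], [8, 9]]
λ = 1 and λ = 5

Characteristic equation: det(A - λI) = 0
λ² - (trace)λ + (det) = 0
λ² - (6)λ + (5) = 0
λ² - 6λ + 5 = 0
Solving: λ = 1, 5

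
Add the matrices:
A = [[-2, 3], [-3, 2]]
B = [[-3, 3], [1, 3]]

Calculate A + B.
[[-5, 6], [-2, 5]]

Add corresponding elements:
(-2)+(-3)=-5
(3)+(3)=6
(-3)+(1)=-2
(2)+(3)=5
A + B = [[-5, 6], [-2, 5]]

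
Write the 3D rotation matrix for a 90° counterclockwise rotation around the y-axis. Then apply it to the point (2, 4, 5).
R = [[0, 0, 1], [0, 1, 0], [-1, 0, 0]]; R·(2, 4, 5) = (5, 4, -2)

Rotation matrix for 90° around y-axis:
cos(90°) = 0, sin(90°) = 1
R = [[0, 0, 1], [0, 1, 0], [-1, 0, 0]]
Apply to (2, 4, 5): R·[2, 4, 5]ᵀ = (5, 4, -2)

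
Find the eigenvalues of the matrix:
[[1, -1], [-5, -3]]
λ = -4 and λ = 2

Characteristic equation: det(A - λI) = 0
λ² - (trace)λ + (det) = 0
λ² - (-2)λ + (-8) = 0
λ² + 2λ - 8 = 0
Solving: λ = -4, 2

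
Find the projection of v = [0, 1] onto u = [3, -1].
[-3/10, 1/10]

The projection of v onto u is proj_u(v) = ((v·u) / (u·u)) · u.
v·u = (0)*(3) + (1)*(-1) = -1.
u·u = (3)*(3) + (-1)*(-1) = 10.
coefficient = -1 / 10 = -1/10.
proj_u(v) = -1/10 · [3, -1] = [-3/10, 1/10].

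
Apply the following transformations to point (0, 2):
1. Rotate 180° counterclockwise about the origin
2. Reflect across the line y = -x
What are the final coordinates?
(2, 0)

Step 1: Rotate 180° → (0, -2)
Step 2: Reflect across the line y = -x → (2, 0)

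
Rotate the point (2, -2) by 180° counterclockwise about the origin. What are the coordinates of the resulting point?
(-2, 2)

Rotation matrix R(θ) = [[cos θ, -sin θ], [sin θ, cos θ]]; for θ = 180°:
R = [[-1, 0], [0, -1]]
Result: R × [2, -2]ᵀ = [-1·2 + (0)·-2, 0·2 + (-1)·-2]ᵀ = (-2, 2)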